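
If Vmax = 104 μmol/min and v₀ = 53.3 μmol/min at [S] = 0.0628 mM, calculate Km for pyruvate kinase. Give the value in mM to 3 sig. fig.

From v = Vmax[S]/(Km+[S]), Km = [S](Vmax − v)/v.
Km = 0.0628 × (104 − 53.3) / 53.3 = 3.184/53.3 = 0.0597 mM.

0.0597 mM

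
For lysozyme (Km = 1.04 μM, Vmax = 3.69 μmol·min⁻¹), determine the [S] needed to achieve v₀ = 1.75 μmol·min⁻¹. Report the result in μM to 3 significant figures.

Rearranging v = Vmax[S]/(Km+[S]) gives [S] = Km·v/(Vmax − v).
[S] = 1.04 × 1.75 / (3.69 − 1.75) = 1.820/1.940 = 0.938 μM.

0.938 μM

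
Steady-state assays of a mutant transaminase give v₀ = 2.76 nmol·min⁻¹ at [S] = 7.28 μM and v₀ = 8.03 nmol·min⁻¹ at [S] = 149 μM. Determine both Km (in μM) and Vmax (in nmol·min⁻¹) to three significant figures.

Km = 16.2 μM; Vmax = 8.90 nmol·min⁻¹

In reciprocal form, 1/v = (Km/Vmax)·(1/[S]) + 1/Vmax. The two points give (1/[S], 1/v) = (0.1374, 0.3623) and (0.006711, 0.1245).
Slope = (0.3623 − 0.1245)/(0.1374 − 0.006711) = 1.820; intercept = 0.3623 − 1.820×0.1374 = 0.1123.
Vmax = 1/intercept = 8.90 nmol·min⁻¹; Km = slope × Vmax = 1.820 × 8.90 = 16.2 μM.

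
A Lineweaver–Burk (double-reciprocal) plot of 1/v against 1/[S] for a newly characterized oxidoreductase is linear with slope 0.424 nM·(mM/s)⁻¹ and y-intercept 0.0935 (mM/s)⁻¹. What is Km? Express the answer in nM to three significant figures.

y-intercept = 1/Vmax ⇒ Vmax = 10.7 mM/s; slope = Km/Vmax ⇒ Km = slope × Vmax.
Km = 0.424 × 10.7 = 4.53 nM.

4.53 nM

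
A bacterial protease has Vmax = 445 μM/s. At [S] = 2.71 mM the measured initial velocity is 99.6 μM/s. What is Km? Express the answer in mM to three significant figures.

9.40 mM

v/Vmax = 99.6/445 = 0.2238 = [S]/(Km+[S]).
So Km + [S] = [S]/0.2238 = 12.11 mM, giving Km = 12.11 − 2.71 = 9.40 mM.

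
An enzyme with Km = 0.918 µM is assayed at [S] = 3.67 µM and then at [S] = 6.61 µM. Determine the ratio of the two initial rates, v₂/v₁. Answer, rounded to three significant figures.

Since Vmax cancels, v₂/v₁ = [S]₂(Km+[S]₁) / [S]₁(Km+[S]₂).
= 6.61×(0.918+3.67) / (3.67×(0.918+6.61)) = 30.33/27.63 = 1.10.

1.10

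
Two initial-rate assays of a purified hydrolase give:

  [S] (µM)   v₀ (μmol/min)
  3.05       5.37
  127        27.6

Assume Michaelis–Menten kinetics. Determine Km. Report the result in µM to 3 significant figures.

From v = Vmax[S]/(Km+[S]), each point gives Vmax = v(Km+[S])/[S].
Equating: 5.37(Km+3.05)/3.05 = 27.6(Km+127)/127.
1.761·Km + 5.37 = 0.2173·Km + 27.6, so (1.761 − 0.2173)·Km = 27.6 − 5.37.
Km = 22.23/1.543 = 14.4 µM; then Vmax = 5.37(14.4+3.05)/3.05 = 30.7 μmol/min.

14.4 µM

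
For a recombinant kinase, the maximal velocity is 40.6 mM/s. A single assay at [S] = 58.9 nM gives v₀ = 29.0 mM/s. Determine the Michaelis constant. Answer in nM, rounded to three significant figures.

23.6 nM

From v = Vmax[S]/(Km+[S]), Km = [S](Vmax − v)/v.
Km = 58.9 × (40.6 − 29.0) / 29.0 = 683.2/29.0 = 23.6 nM.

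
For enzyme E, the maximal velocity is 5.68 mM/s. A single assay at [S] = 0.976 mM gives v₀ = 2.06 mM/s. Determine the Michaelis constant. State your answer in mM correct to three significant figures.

From v = Vmax[S]/(Km+[S]), Km = [S](Vmax − v)/v.
Km = 0.976 × (5.68 − 2.06) / 2.06 = 3.533/2.06 = 1.72 mM.

1.72 mM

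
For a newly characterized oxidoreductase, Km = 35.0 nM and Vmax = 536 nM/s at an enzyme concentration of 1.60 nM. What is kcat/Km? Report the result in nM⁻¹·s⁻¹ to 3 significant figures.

9.57 nM⁻¹·s⁻¹

kcat = Vmax/[E]total = 536/1.60 = 335 s⁻¹.
kcat/Km = 335/35.0 = 9.57 nM⁻¹·s⁻¹.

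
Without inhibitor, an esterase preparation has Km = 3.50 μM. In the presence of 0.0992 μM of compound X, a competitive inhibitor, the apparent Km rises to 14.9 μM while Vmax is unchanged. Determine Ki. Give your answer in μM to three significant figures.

0.0305 μM

Competitive: Km,app = α·Km with α = 1 + [I]/Ki.
α = Km,app/Km = 14.9/3.50 = 4.257.
Since α = 1 + [I]/Ki, [I]/Ki = 4.257 − 1 = 3.257 and Ki = 0.0992/3.257 = 0.0305 μM.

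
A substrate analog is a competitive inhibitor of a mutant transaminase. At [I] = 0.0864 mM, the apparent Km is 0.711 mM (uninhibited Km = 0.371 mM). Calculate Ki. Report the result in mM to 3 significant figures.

0.0943 mM

Competitive: Km,app = α·Km with α = 1 + [I]/Ki.
α = Km,app/Km = 0.711/0.371 = 1.916.
Ki = [I]/(α − 1) = 0.0864/0.9164 = 0.0943 mM.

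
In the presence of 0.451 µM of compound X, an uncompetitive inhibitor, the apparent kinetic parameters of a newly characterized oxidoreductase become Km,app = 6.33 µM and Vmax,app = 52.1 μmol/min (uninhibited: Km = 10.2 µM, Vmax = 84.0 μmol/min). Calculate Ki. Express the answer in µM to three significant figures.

Uncompetitive: Vmax,app = Vmax/α (and Km,app = Km/α) with α = 1 + [I]/Ki.
α = Vmax/Vmax,app = 84.0/52.1 = 1.612.
Ki = [I]/(α − 1) = 0.451/0.6123 = 0.737 µM.

0.737 µM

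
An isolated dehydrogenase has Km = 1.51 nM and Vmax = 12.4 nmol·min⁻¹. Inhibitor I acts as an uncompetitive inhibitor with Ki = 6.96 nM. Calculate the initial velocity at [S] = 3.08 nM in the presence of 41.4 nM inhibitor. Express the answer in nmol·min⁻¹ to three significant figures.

1.67 nmol·min⁻¹

With α = 1 + [I]/Ki = 1 + 41.4/6.96 = 6.948, the uncompetitive rate law is v = (Vmax/α)·[S] / (Km/α + [S]).
v = (12.4/6.948)×3.08 / (1.51/6.948 + 3.08) = 5.497/3.297 = 1.67 nmol·min⁻¹.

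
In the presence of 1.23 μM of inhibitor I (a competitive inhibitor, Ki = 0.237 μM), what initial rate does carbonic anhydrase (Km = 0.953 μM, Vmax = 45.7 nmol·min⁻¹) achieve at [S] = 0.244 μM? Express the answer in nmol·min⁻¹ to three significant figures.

1.82 nmol·min⁻¹

With α = 1 + [I]/Ki = 1 + 1.23/0.237 = 6.190, the competitive rate law is v = Vmax[S] / (αKm + [S]).
v = 45.7×0.244 / (6.190×0.953 + 0.244) = 11.15/6.143 = 1.82 nmol·min⁻¹.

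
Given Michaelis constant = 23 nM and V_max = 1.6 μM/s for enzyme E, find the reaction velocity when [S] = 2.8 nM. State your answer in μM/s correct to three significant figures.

0.174 μM/s

v = Vmax·[S]/(Km + [S]) = 1.6 × 2.8 / (23 + 2.8)
  = 4.480 / 25.80 = 0.174 μM/s.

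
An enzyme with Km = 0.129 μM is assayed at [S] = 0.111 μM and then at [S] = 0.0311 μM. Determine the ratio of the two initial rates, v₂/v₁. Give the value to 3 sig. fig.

0.420

Since Vmax cancels, v₂/v₁ = [S]₂(Km+[S]₁) / [S]₁(Km+[S]₂).
= 0.0311×(0.129+0.111) / (0.111×(0.129+0.0311)) = 0.007464/0.01777 = 0.420.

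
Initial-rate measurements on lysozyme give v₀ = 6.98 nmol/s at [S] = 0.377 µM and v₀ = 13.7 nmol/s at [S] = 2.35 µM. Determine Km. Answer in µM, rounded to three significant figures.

0.530 µM

From v = Vmax[S]/(Km+[S]), each point gives Vmax = v(Km+[S])/[S].
Equating: 6.98(Km+0.377)/0.377 = 13.7(Km+2.35)/2.35.
18.51·Km + 6.98 = 5.830·Km + 13.7, so (18.51 − 5.830)·Km = 13.7 − 6.98.
Km = 6.720/12.68 = 0.530 µM; then Vmax = 6.98(0.530+0.377)/0.377 = 16.8 nmol/s.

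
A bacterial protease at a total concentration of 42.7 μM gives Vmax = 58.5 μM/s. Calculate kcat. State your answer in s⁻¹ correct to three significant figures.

1.37 s⁻¹

kcat = Vmax/[E]total = 58.5 μM/s / 42.7 μM = 1.37 s⁻¹.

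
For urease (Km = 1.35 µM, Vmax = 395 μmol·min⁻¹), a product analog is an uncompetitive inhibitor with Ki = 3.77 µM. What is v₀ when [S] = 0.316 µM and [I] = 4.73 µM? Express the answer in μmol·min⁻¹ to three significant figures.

60.5 μmol·min⁻¹

α = 1 + [I]/Ki = 1 + 4.73/3.77 = 2.255.
For an uncompetitive inhibitor, both parameters are divided by α, giving Vmax/α and Km/α: Km,app = 0.599 µM, Vmax,app = 175 μmol·min⁻¹.
v = Vmax,app·[S]/(Km,app + [S]) = 175 × 0.316/(0.599 + 0.316) = 60.5 μmol·min⁻¹.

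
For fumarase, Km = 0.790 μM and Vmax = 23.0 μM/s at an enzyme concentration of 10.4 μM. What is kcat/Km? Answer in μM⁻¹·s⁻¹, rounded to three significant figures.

kcat = Vmax/[E]total = 23.0/10.4 = 2.21 s⁻¹.
kcat/Km = 2.21/0.790 = 2.80 μM⁻¹·s⁻¹.

2.80 μM⁻¹·s⁻¹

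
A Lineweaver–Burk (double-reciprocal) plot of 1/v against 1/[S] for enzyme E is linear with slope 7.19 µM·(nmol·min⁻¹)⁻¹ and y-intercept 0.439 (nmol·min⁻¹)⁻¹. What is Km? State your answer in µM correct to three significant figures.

16.4 µM

y-intercept = 1/Vmax ⇒ Vmax = 2.28 nmol·min⁻¹; slope = Km/Vmax ⇒ Km = slope × Vmax.
Km = 7.19 × 2.28 = 16.4 µM.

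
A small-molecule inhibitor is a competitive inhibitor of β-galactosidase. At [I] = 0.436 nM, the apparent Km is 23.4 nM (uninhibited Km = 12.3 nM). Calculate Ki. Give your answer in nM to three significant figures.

0.483 nM

Competitive: Km,app = α·Km with α = 1 + [I]/Ki.
α = Km,app/Km = 23.4/12.3 = 1.902.
Ki = [I]/(α − 1) = 0.436/0.9024 = 0.483 nM.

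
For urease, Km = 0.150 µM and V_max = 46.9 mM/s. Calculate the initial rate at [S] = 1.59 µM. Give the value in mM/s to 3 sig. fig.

42.9 mM/s

v = Vmax·[S]/(Km + [S]) = 46.9 × 1.59 / (0.150 + 1.59)
  = 74.57 / 1.740 = 42.9 mM/s.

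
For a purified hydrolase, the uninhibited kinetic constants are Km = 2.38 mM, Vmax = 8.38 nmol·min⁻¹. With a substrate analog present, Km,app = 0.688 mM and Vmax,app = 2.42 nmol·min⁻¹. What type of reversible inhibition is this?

Both Km and Vmax decrease by the same factor (~3.46-fold) — characteristic of uncompetitive inhibition.

uncompetitive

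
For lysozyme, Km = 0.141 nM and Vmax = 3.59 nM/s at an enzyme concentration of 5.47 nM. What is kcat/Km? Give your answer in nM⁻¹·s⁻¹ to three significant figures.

4.65 nM⁻¹·s⁻¹

kcat = Vmax/[E]total = 3.59/5.47 = 0.656 s⁻¹.
kcat/Km = 0.656/0.141 = 4.65 nM⁻¹·s⁻¹.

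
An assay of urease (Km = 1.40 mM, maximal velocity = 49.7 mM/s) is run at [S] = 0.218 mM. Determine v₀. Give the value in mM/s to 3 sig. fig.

6.70 mM/s

v = Vmax·[S]/(Km + [S]) = 49.7 × 0.218 / (1.40 + 0.218)
  = 10.83 / 1.618 = 6.70 mM/s.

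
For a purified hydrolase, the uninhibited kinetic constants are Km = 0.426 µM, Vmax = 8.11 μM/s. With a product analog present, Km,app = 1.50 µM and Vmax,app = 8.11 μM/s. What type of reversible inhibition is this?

competitive

Km increases (0.426 → 1.50 µM) while Vmax is unchanged — the hallmark of competitive inhibition.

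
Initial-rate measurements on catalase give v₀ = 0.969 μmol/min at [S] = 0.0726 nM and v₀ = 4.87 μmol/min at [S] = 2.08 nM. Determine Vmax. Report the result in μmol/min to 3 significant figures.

In reciprocal form, 1/v = (Km/Vmax)·(1/[S]) + 1/Vmax. The two points give (1/[S], 1/v) = (13.77, 1.032) and (0.4808, 0.2053).
Slope = (1.032 − 0.2053)/(13.77 − 0.4808) = 0.06219; intercept = 1.032 − 0.06219×13.77 = 0.1754.
Vmax = 1/intercept = 5.70 μmol/min; Km = slope × Vmax = 0.06219 × 5.70 = 0.354 nM.

5.70 μmol/min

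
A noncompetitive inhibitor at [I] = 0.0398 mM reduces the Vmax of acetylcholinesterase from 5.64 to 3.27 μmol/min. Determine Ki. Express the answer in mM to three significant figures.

Noncompetitive: Vmax,app = Vmax/α with α = 1 + [I]/Ki.
α = Vmax/Vmax,app = 5.64/3.27 = 1.725.
Since α = 1 + [I]/Ki, [I]/Ki = 1.725 − 1 = 0.7248 and Ki = 0.0398/0.7248 = 0.0549 mM.

0.0549 mM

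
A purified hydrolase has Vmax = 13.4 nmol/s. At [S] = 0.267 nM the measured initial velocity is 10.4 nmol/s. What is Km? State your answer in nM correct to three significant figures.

From v = Vmax[S]/(Km+[S]), Km = [S](Vmax − v)/v.
Km = 0.267 × (13.4 − 10.4) / 10.4 = 0.8010/10.4 = 0.0770 nM.

0.0770 nM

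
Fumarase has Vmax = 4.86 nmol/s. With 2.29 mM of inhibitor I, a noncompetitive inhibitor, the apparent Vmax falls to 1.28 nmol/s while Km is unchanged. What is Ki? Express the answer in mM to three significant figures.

0.819 mM

Noncompetitive: Vmax,app = Vmax/α with α = 1 + [I]/Ki.
α = Vmax/Vmax,app = 4.86/1.28 = 3.797.
Since α = 1 + [I]/Ki, [I]/Ki = 3.797 − 1 = 2.797 and Ki = 2.29/2.797 = 0.819 mM.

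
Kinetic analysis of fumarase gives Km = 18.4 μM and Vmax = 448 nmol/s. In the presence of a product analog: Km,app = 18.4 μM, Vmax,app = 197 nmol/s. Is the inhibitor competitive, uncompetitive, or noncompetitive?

noncompetitive

Vmax decreases (448 → 197 nmol/s) while Km is unchanged — pure noncompetitive inhibition.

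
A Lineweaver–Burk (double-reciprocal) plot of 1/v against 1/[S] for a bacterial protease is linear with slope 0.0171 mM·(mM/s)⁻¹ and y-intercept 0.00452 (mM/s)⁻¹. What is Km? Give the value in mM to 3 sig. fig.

y-intercept = 1/Vmax ⇒ Vmax = 221 mM/s; slope = Km/Vmax ⇒ Km = slope × Vmax.
Km = 0.0171 × 221 = 3.78 mM.

3.78 mM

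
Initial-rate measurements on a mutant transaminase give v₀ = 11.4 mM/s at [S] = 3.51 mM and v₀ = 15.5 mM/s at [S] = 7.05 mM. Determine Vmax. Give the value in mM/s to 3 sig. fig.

24.1 mM/s

In reciprocal form, 1/v = (Km/Vmax)·(1/[S]) + 1/Vmax. The two points give (1/[S], 1/v) = (0.2849, 0.08772) and (0.1418, 0.06452).
Slope = (0.08772 − 0.06452)/(0.2849 − 0.1418) = 0.1622; intercept = 0.08772 − 0.1622×0.2849 = 0.04151.
Vmax = 1/intercept = 24.1 mM/s; Km = slope × Vmax = 0.1622 × 24.1 = 3.91 mM.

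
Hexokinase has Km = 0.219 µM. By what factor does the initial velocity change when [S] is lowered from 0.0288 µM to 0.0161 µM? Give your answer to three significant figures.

Since Vmax cancels, v₂/v₁ = [S]₂(Km+[S]₁) / [S]₁(Km+[S]₂).
= 0.0161×(0.219+0.0288) / (0.0288×(0.219+0.0161)) = 0.003990/0.006771 = 0.589.

0.589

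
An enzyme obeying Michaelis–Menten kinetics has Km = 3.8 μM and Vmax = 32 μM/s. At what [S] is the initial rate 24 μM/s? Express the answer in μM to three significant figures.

Rearranging v = Vmax[S]/(Km+[S]) gives [S] = Km·v/(Vmax − v).
[S] = 3.8 × 24 / (32 − 24) = 91.20/8.000 = 11.4 μM.

11.4 μM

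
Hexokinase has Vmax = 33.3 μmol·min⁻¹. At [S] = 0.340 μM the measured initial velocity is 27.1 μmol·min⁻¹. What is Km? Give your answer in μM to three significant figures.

From v = Vmax[S]/(Km+[S]), Km = [S](Vmax − v)/v.
Km = 0.340 × (33.3 − 27.1) / 27.1 = 2.108/27.1 = 0.0778 μM.

0.0778 μM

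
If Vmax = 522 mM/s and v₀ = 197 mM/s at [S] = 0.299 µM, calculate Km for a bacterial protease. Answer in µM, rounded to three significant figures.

0.493 µM

From v = Vmax[S]/(Km+[S]), Km = [S](Vmax − v)/v.
Km = 0.299 × (522 − 197) / 197 = 97.18/197 = 0.493 µM.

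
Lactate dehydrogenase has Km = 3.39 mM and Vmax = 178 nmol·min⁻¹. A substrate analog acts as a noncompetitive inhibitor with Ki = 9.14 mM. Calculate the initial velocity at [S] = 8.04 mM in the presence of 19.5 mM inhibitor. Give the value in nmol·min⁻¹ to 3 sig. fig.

With α = 1 + [I]/Ki = 1 + 19.5/9.14 = 3.133, the noncompetitive rate law is v = (Vmax/α)·[S] / (Km + [S]).
v = (178/3.133)×8.04 / (3.39 + 8.04) = 456.7/11.43 = 40.0 nmol·min⁻¹.

40.0 nmol·min⁻¹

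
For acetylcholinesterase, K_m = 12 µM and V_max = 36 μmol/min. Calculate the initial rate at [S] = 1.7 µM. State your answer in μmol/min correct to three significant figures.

4.47 μmol/min

v = Vmax·[S]/(Km + [S]) = 36 × 1.7 / (12 + 1.7)
  = 61.20 / 13.70 = 4.47 μmol/min.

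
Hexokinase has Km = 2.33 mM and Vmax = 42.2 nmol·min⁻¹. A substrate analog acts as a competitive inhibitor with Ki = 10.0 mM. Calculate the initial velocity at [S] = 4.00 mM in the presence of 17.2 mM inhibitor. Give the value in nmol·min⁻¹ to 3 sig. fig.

With α = 1 + [I]/Ki = 1 + 17.2/10.0 = 2.720, the competitive rate law is v = Vmax[S] / (αKm + [S]).
v = 42.2×4.00 / (2.720×2.33 + 4.00) = 168.8/10.34 = 16.3 nmol·min⁻¹.

16.3 nmol·min⁻¹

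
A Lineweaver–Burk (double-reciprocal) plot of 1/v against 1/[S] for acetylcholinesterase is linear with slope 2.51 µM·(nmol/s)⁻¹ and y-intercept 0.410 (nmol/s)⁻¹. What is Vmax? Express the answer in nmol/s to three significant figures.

2.44 nmol/s

The y-intercept of a Lineweaver–Burk plot equals 1/Vmax, so Vmax = 1/0.410 = 2.44 nmol/s.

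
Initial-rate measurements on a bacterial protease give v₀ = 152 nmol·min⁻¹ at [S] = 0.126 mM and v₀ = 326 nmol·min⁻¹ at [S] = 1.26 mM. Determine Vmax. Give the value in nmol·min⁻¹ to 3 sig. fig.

From v = Vmax[S]/(Km+[S]), each point gives Vmax = v(Km+[S])/[S].
Equating: 152(Km+0.126)/0.126 = 326(Km+1.26)/1.26.
1206·Km + 152 = 258.7·Km + 326, so (1206 − 258.7)·Km = 326 − 152.
Km = 174.0/947.6 = 0.184 mM; then Vmax = 152(0.184+0.126)/0.126 = 374 nmol·min⁻¹.

374 nmol·min⁻¹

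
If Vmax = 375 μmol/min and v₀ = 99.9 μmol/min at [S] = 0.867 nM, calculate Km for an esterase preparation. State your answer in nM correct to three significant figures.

2.39 nM

From v = Vmax[S]/(Km+[S]), Km = [S](Vmax − v)/v.
Km = 0.867 × (375 − 99.9) / 99.9 = 238.5/99.9 = 2.39 nM.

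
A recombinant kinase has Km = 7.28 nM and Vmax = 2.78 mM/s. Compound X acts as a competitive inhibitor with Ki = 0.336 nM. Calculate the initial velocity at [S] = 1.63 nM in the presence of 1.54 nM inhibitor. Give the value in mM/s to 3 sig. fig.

α = 1 + [I]/Ki = 1 + 1.54/0.336 = 5.583.
For a competitive inhibitor, Vmax is unchanged and the apparent Km becomes α·Km: Km,app = 40.6 nM, Vmax,app = 2.78 mM/s.
v = Vmax,app·[S]/(Km,app + [S]) = 2.78 × 1.63/(40.6 + 1.63) = 0.107 mM/s.

0.107 mM/s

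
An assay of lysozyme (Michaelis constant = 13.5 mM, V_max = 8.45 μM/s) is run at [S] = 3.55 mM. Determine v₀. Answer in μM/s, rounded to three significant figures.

1.76 μM/s

[S]/(Km+[S]) = 3.55/17.05 = 0.2082, the fractional saturation.
v = 0.2082 × Vmax = 0.2082 × 8.45 = 1.76 μM/s.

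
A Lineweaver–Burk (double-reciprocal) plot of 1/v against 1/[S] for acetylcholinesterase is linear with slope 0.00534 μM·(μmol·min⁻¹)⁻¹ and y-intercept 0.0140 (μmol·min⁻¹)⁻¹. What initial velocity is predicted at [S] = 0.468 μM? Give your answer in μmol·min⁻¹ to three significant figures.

The y-intercept is 1/Vmax, so Vmax = 1/0.0140 = 71.4 μmol·min⁻¹.
The slope is Km/Vmax, so Km = 0.00534 × 71.4 = 0.381 μM.
Then v = 71.4 × 0.468/(0.381 + 0.468) = 39.4 μmol·min⁻¹.

39.4 μmol·min⁻¹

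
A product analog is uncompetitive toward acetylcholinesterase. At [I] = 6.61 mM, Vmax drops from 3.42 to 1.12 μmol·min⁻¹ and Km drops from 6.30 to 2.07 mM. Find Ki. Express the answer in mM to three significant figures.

Uncompetitive: Vmax,app = Vmax/α (and Km,app = Km/α) with α = 1 + [I]/Ki.
α = Vmax/Vmax,app = 3.42/1.12 = 3.054.
Since α = 1 + [I]/Ki, [I]/Ki = 3.054 − 1 = 2.054 and Ki = 6.61/2.054 = 3.22 mM.

3.22 mM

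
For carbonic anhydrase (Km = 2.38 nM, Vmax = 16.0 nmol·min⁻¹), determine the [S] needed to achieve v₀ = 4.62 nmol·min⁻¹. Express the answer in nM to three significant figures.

0.966 nM

The required fractional saturation is v/Vmax = 4.62/16.0 = 0.2888.
Then [S]/(Km+[S]) = 0.2888 ⇒ [S] = 2.38 × 0.2888/(1 − 0.2888) = 0.966 nM.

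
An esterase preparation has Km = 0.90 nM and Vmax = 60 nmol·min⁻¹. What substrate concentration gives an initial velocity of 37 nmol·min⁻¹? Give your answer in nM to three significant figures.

The required fractional saturation is v/Vmax = 37/60 = 0.6167.
Then [S]/(Km+[S]) = 0.6167 ⇒ [S] = 0.90 × 0.6167/(1 − 0.6167) = 1.45 nM.

1.45 nM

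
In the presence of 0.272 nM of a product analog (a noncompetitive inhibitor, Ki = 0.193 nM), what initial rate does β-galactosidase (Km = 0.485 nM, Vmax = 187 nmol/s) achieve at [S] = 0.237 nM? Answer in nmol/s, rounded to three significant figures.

α = 1 + [I]/Ki = 1 + 0.272/0.193 = 2.409.
For a noncompetitive inhibitor, Vmax is reduced to Vmax/α while Km is unchanged: Km,app = 0.485 nM, Vmax,app = 77.6 nmol/s.
v = Vmax,app·[S]/(Km,app + [S]) = 77.6 × 0.237/(0.485 + 0.237) = 25.5 nmol/s.

25.5 nmol/s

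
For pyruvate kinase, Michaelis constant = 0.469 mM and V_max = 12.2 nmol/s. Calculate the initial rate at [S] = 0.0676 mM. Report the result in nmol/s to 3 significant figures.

v = Vmax·[S]/(Km + [S]) = 12.2 × 0.0676 / (0.469 + 0.0676)
  = 0.8247 / 0.5366 = 1.54 nmol/s.

1.54 nmol/s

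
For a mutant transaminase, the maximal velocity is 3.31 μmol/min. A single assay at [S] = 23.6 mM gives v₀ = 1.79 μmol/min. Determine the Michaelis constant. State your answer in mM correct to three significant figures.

20.0 mM

v/Vmax = 1.79/3.31 = 0.5408 = [S]/(Km+[S]).
So Km + [S] = [S]/0.5408 = 43.64 mM, giving Km = 43.64 − 23.6 = 20.0 mM.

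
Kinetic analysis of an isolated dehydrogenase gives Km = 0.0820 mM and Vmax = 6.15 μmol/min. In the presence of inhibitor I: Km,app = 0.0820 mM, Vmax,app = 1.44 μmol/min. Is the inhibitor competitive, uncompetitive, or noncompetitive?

noncompetitive

Vmax decreases (6.15 → 1.44 μmol/min) while Km is unchanged — pure noncompetitive inhibition.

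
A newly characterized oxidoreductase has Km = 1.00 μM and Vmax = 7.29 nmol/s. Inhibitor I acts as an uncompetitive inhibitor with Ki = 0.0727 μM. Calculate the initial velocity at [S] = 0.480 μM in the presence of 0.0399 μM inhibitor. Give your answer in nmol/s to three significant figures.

2.01 nmol/s

α = 1 + [I]/Ki = 1 + 0.0399/0.0727 = 1.549.
For an uncompetitive inhibitor, both parameters are divided by α, giving Vmax/α and Km/α: Km,app = 0.646 μM, Vmax,app = 4.71 nmol/s.
v = Vmax,app·[S]/(Km,app + [S]) = 4.71 × 0.480/(0.646 + 0.480) = 2.01 nmol/s.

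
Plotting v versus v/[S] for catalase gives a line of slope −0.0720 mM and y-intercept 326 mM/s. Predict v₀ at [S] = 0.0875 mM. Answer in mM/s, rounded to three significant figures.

179 mM/s

In the Eadie–Hofstee form v = Vmax − Km·(v/[S]), the slope is −Km and the intercept is Vmax, so Km = 0.0720 mM and Vmax = 326 mM/s.
v = 326 × 0.0875/(0.0720 + 0.0875) = 179 mM/s.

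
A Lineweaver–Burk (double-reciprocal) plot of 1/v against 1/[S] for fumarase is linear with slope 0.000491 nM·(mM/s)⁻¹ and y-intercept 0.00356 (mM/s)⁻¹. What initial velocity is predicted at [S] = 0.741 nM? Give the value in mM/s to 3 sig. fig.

The y-intercept is 1/Vmax, so Vmax = 1/0.00356 = 281 mM/s.
The slope is Km/Vmax, so Km = 0.000491 × 281 = 0.138 nM.
Then v = 281 × 0.741/(0.138 + 0.741) = 237 mM/s.

237 mM/s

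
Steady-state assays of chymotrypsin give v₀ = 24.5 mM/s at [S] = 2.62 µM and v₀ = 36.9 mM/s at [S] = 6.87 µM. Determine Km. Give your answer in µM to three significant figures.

In reciprocal form, 1/v = (Km/Vmax)·(1/[S]) + 1/Vmax. The two points give (1/[S], 1/v) = (0.3817, 0.04082) and (0.1456, 0.02710).
Slope = (0.04082 − 0.02710)/(0.3817 − 0.1456) = 0.05809; intercept = 0.04082 − 0.05809×0.3817 = 0.01864.
Vmax = 1/intercept = 53.6 mM/s; Km = slope × Vmax = 0.05809 × 53.6 = 3.12 µM.

3.12 µM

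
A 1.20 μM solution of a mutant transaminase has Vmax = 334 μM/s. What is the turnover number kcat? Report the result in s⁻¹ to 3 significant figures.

kcat = Vmax/[E]total = 334 μM/s / 1.20 μM = 278 s⁻¹.

278 s⁻¹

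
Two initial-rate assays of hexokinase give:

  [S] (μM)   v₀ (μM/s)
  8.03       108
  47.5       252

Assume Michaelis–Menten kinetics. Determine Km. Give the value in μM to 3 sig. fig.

From v = Vmax[S]/(Km+[S]), each point gives Vmax = v(Km+[S])/[S].
Equating: 108(Km+8.03)/8.03 = 252(Km+47.5)/47.5.
13.45·Km + 108 = 5.305·Km + 252, so (13.45 − 5.305)·Km = 252 − 108.
Km = 144.0/8.144 = 17.7 μM; then Vmax = 108(17.7+8.03)/8.03 = 346 μM/s.

17.7 μM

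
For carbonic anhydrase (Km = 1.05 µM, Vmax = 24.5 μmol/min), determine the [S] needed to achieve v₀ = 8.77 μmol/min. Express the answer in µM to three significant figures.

0.585 µM

The required fractional saturation is v/Vmax = 8.77/24.5 = 0.3580.
Then [S]/(Km+[S]) = 0.3580 ⇒ [S] = 1.05 × 0.3580/(1 − 0.3580) = 0.585 µM.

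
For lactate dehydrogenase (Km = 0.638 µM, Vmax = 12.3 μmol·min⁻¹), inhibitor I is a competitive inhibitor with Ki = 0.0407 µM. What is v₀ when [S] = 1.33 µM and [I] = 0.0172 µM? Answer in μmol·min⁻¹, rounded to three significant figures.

α = 1 + [I]/Ki = 1 + 0.0172/0.0407 = 1.423.
For a competitive inhibitor, Vmax is unchanged and the apparent Km becomes α·Km: Km,app = 0.908 µM, Vmax,app = 12.3 μmol·min⁻¹.
v = Vmax,app·[S]/(Km,app + [S]) = 12.3 × 1.33/(0.908 + 1.33) = 7.31 μmol·min⁻¹.

7.31 μmol·min⁻¹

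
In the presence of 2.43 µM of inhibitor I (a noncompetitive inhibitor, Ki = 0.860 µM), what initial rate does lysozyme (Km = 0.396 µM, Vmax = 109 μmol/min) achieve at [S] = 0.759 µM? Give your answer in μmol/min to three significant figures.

18.7 μmol/min

With α = 1 + [I]/Ki = 1 + 2.43/0.860 = 3.826, the noncompetitive rate law is v = (Vmax/α)·[S] / (Km + [S]).
v = (109/3.826)×0.759 / (0.396 + 0.759) = 21.63/1.155 = 18.7 μmol/min.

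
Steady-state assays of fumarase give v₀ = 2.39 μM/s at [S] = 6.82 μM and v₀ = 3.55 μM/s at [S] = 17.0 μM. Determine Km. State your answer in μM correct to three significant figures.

8.19 μM

From v = Vmax[S]/(Km+[S]), each point gives Vmax = v(Km+[S])/[S].
Equating: 2.39(Km+6.82)/6.82 = 3.55(Km+17.0)/17.0.
0.3504·Km + 2.39 = 0.2088·Km + 3.55, so (0.3504 − 0.2088)·Km = 3.55 − 2.39.
Km = 1.160/0.1416 = 8.19 μM; then Vmax = 2.39(8.19+6.82)/6.82 = 5.26 μM/s.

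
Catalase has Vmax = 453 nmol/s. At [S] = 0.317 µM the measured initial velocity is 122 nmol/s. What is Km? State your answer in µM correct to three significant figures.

v/Vmax = 122/453 = 0.2693 = [S]/(Km+[S]).
So Km + [S] = [S]/0.2693 = 1.177 µM, giving Km = 1.177 − 0.317 = 0.860 µM.

0.860 µM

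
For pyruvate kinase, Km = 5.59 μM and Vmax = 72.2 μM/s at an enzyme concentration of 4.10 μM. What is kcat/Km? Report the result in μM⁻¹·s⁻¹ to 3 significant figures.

kcat = Vmax/[E]total = 72.2/4.10 = 17.6 s⁻¹.
kcat/Km = 17.6/5.59 = 3.15 μM⁻¹·s⁻¹.

3.15 μM⁻¹·s⁻¹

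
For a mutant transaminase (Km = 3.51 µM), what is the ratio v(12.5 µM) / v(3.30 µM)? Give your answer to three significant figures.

Since Vmax cancels, v₂/v₁ = [S]₂(Km+[S]₁) / [S]₁(Km+[S]₂).
= 12.5×(3.51+3.30) / (3.30×(3.51+12.5)) = 85.12/52.83 = 1.61.

1.61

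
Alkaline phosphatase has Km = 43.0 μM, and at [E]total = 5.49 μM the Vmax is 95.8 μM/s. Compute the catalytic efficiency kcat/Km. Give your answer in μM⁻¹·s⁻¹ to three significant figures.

0.406 μM⁻¹·s⁻¹

kcat = Vmax/[E]total = 95.8/5.49 = 17.4 s⁻¹.
kcat/Km = 17.4/43.0 = 0.406 μM⁻¹·s⁻¹.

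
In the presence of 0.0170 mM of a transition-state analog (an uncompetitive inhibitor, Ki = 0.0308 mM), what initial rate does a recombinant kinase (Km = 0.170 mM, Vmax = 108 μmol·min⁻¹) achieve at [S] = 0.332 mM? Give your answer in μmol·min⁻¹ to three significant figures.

α = 1 + [I]/Ki = 1 + 0.0170/0.0308 = 1.552.
For an uncompetitive inhibitor, both parameters are divided by α, giving Vmax/α and Km/α: Km,app = 0.110 mM, Vmax,app = 69.6 μmol·min⁻¹.
v = Vmax,app·[S]/(Km,app + [S]) = 69.6 × 0.332/(0.110 + 0.332) = 52.3 μmol·min⁻¹.

52.3 μmol·min⁻¹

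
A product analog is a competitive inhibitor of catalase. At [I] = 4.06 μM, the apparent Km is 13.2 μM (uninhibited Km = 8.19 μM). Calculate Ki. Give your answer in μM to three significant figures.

Competitive: Km,app = α·Km with α = 1 + [I]/Ki.
α = Km,app/Km = 13.2/8.19 = 1.612.
Since α = 1 + [I]/Ki, [I]/Ki = 1.612 − 1 = 0.6117 and Ki = 4.06/0.6117 = 6.64 μM.

6.64 μM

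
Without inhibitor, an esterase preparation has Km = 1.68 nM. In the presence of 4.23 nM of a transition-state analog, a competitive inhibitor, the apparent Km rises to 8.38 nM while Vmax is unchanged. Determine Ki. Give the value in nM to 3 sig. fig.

1.06 nM

Competitive: Km,app = α·Km with α = 1 + [I]/Ki.
α = Km,app/Km = 8.38/1.68 = 4.988.
Since α = 1 + [I]/Ki, [I]/Ki = 4.988 − 1 = 3.988 and Ki = 4.23/3.988 = 1.06 nM.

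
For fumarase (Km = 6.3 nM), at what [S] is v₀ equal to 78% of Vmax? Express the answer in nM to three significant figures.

22.3 nM

v/Vmax = [S]/(Km+[S]) = 0.78, so [S] = Km·0.78/(1 − 0.78) = 6.3 × 3.545.
[S] = 22.3 nM.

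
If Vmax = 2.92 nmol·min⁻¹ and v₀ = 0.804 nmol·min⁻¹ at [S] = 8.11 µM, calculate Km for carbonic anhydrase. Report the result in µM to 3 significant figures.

v/Vmax = 0.804/2.92 = 0.2753 = [S]/(Km+[S]).
So Km + [S] = [S]/0.2753 = 29.45 µM, giving Km = 29.45 − 8.11 = 21.3 µM.

21.3 µM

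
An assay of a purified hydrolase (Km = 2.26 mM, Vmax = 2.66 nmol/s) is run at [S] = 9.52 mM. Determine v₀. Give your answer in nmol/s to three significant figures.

2.15 nmol/s

[S]/(Km+[S]) = 9.52/11.78 = 0.8081, the fractional saturation.
v = 0.8081 × Vmax = 0.8081 × 2.66 = 2.15 nmol/s.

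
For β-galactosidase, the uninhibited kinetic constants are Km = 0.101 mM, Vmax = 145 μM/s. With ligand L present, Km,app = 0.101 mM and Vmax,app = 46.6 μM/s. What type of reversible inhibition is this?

Vmax decreases (145 → 46.6 μM/s) while Km is unchanged — pure noncompetitive inhibition.

noncompetitive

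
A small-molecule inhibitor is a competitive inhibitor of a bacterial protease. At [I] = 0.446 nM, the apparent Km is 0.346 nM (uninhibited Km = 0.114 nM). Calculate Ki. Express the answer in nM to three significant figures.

0.219 nM

Competitive: Km,app = α·Km with α = 1 + [I]/Ki.
α = Km,app/Km = 0.346/0.114 = 3.035.
Ki = [I]/(α − 1) = 0.446/2.035 = 0.219 nM.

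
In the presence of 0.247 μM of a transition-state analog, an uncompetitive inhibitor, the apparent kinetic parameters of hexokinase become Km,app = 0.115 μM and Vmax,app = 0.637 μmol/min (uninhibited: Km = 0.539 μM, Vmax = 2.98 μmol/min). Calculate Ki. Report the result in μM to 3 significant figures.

0.0672 μM

Uncompetitive: Vmax,app = Vmax/α (and Km,app = Km/α) with α = 1 + [I]/Ki.
α = Vmax/Vmax,app = 2.98/0.637 = 4.678.
Since α = 1 + [I]/Ki, [I]/Ki = 4.678 − 1 = 3.678 and Ki = 0.247/3.678 = 0.0672 μM.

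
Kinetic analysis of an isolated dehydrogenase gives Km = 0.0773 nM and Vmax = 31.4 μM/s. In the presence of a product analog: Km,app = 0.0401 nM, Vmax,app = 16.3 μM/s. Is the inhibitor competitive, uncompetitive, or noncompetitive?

uncompetitive

Both Km and Vmax decrease by the same factor (~1.93-fold) — characteristic of uncompetitive inhibition.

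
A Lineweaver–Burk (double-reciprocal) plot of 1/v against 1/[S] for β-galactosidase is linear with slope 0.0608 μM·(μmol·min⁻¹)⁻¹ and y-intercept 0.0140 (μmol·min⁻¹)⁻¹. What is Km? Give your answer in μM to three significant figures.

4.34 μM

y-intercept = 1/Vmax ⇒ Vmax = 71.4 μmol·min⁻¹; slope = Km/Vmax ⇒ Km = slope × Vmax.
Km = 0.0608 × 71.4 = 4.34 μM.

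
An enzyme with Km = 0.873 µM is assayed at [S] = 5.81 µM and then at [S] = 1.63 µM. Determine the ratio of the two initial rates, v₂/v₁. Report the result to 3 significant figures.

Since Vmax cancels, v₂/v₁ = [S]₂(Km+[S]₁) / [S]₁(Km+[S]₂).
= 1.63×(0.873+5.81) / (5.81×(0.873+1.63)) = 10.89/14.54 = 0.749.

0.749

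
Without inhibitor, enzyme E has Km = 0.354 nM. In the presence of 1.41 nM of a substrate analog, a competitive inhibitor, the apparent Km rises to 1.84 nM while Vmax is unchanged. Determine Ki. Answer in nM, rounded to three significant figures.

Competitive: Km,app = α·Km with α = 1 + [I]/Ki.
α = Km,app/Km = 1.84/0.354 = 5.198.
Since α = 1 + [I]/Ki, [I]/Ki = 5.198 − 1 = 4.198 and Ki = 1.41/4.198 = 0.336 nM.

0.336 nM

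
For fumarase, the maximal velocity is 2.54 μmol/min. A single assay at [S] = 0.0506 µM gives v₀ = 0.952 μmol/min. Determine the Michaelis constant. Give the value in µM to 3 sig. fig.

0.0844 µM

From v = Vmax[S]/(Km+[S]), Km = [S](Vmax − v)/v.
Km = 0.0506 × (2.54 − 0.952) / 0.952 = 0.08035/0.952 = 0.0844 µM.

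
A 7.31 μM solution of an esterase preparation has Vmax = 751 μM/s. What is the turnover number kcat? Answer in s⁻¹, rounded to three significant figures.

103 s⁻¹

kcat = Vmax/[E]total = 751 μM/s / 7.31 μM = 103 s⁻¹.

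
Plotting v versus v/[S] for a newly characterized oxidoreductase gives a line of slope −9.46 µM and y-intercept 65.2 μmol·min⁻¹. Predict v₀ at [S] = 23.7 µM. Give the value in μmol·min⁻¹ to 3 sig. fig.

46.6 μmol·min⁻¹

In the Eadie–Hofstee form v = Vmax − Km·(v/[S]), the slope is −Km and the intercept is Vmax, so Km = 9.46 µM and Vmax = 65.2 μmol·min⁻¹.
v = 65.2 × 23.7/(9.46 + 23.7) = 46.6 μmol·min⁻¹.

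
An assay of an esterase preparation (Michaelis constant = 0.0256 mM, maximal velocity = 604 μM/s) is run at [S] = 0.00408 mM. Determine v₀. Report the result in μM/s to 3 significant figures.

83.0 μM/s

v = Vmax·[S]/(Km + [S]) = 604 × 0.00408 / (0.0256 + 0.00408)
  = 2.464 / 0.02968 = 83.0 μM/s.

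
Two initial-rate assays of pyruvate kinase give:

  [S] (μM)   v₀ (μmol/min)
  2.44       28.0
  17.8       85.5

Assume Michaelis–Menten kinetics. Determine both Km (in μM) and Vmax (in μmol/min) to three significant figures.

From v = Vmax[S]/(Km+[S]), each point gives Vmax = v(Km+[S])/[S].
Equating: 28.0(Km+2.44)/2.44 = 85.5(Km+17.8)/17.8.
11.48·Km + 28.0 = 4.803·Km + 85.5, so (11.48 − 4.803)·Km = 85.5 − 28.0.
Km = 57.50/6.672 = 8.62 μM; then Vmax = 28.0(8.62+2.44)/2.44 = 127 μmol/min.

Km = 8.62 μM; Vmax = 127 μmol/min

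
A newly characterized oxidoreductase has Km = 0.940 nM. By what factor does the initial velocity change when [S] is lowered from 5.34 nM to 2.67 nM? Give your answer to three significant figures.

0.870

Since Vmax cancels, v₂/v₁ = [S]₂(Km+[S]₁) / [S]₁(Km+[S]₂).
= 2.67×(0.940+5.34) / (5.34×(0.940+2.67)) = 16.77/19.28 = 0.870.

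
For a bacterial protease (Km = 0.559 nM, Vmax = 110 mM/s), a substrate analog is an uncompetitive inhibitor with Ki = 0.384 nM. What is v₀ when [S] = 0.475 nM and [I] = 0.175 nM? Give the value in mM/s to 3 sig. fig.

With α = 1 + [I]/Ki = 1 + 0.175/0.384 = 1.456, the uncompetitive rate law is v = (Vmax/α)·[S] / (Km/α + [S]).
v = (110/1.456)×0.475 / (0.559/1.456 + 0.475) = 35.89/0.8590 = 41.8 mM/s.

41.8 mM/s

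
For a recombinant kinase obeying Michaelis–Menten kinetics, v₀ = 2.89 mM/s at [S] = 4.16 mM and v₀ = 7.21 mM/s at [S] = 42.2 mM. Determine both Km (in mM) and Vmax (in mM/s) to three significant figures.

Km = 8.25 mM; Vmax = 8.62 mM/s

In reciprocal form, 1/v = (Km/Vmax)·(1/[S]) + 1/Vmax. The two points give (1/[S], 1/v) = (0.2404, 0.3460) and (0.02370, 0.1387).
Slope = (0.3460 − 0.1387)/(0.2404 − 0.02370) = 0.9568; intercept = 0.3460 − 0.9568×0.2404 = 0.1160.
Vmax = 1/intercept = 8.62 mM/s; Km = slope × Vmax = 0.9568 × 8.62 = 8.25 mM.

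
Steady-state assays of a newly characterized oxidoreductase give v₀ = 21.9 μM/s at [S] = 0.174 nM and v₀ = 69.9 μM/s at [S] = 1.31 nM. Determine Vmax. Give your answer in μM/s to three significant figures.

105 μM/s

From v = Vmax[S]/(Km+[S]), each point gives Vmax = v(Km+[S])/[S].
Equating: 21.9(Km+0.174)/0.174 = 69.9(Km+1.31)/1.31.
125.9·Km + 21.9 = 53.36·Km + 69.9, so (125.9 − 53.36)·Km = 69.9 − 21.9.
Km = 48.00/72.50 = 0.662 nM; then Vmax = 21.9(0.662+0.174)/0.174 = 105 μM/s.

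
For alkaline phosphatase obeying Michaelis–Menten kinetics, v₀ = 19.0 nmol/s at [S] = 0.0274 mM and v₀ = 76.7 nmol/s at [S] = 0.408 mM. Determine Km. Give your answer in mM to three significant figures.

From v = Vmax[S]/(Km+[S]), each point gives Vmax = v(Km+[S])/[S].
Equating: 19.0(Km+0.0274)/0.0274 = 76.7(Km+0.408)/0.408.
693.4·Km + 19.0 = 188.0·Km + 76.7, so (693.4 − 188.0)·Km = 76.7 − 19.0.
Km = 57.70/505.4 = 0.114 mM; then Vmax = 19.0(0.114+0.0274)/0.0274 = 98.2 nmol/s.

0.114 mM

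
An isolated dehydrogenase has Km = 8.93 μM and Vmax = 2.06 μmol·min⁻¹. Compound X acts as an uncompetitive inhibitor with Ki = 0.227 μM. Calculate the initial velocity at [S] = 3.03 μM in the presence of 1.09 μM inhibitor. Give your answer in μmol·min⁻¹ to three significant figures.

0.235 μmol·min⁻¹

With α = 1 + [I]/Ki = 1 + 1.09/0.227 = 5.802, the uncompetitive rate law is v = (Vmax/α)·[S] / (Km/α + [S]).
v = (2.06/5.802)×3.03 / (8.93/5.802 + 3.03) = 1.076/4.569 = 0.235 μmol·min⁻¹.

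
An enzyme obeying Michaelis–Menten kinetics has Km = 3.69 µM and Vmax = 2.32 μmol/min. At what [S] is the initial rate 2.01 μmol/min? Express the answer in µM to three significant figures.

23.9 µM

The required fractional saturation is v/Vmax = 2.01/2.32 = 0.8664.
Then [S]/(Km+[S]) = 0.8664 ⇒ [S] = 3.69 × 0.8664/(1 − 0.8664) = 23.9 µM.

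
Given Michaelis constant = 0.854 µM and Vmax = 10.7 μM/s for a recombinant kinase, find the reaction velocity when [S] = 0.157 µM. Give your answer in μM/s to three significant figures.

[S]/(Km+[S]) = 0.157/1.011 = 0.1553, the fractional saturation.
v = 0.1553 × Vmax = 0.1553 × 10.7 = 1.66 μM/s.

1.66 μM/s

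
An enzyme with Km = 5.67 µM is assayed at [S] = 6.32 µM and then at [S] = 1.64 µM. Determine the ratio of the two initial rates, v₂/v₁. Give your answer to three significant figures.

The fractional saturations are [S]/(Km+[S]) = 6.32/11.99 = 0.5271 and 1.64/7.310 = 0.2244.
v₂/v₁ is just their ratio: 0.2244/0.5271 = 0.426.

0.426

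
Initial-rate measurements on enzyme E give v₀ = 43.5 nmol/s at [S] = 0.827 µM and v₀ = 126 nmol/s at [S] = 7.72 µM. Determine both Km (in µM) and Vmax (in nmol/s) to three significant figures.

Km = 2.27 µM; Vmax = 163 nmol/s

In reciprocal form, 1/v = (Km/Vmax)·(1/[S]) + 1/Vmax. The two points give (1/[S], 1/v) = (1.209, 0.02299) and (0.1295, 0.007937).
Slope = (0.02299 − 0.007937)/(1.209 − 0.1295) = 0.01394; intercept = 0.02299 − 0.01394×1.209 = 0.006131.
Vmax = 1/intercept = 163 nmol/s; Km = slope × Vmax = 0.01394 × 163 = 2.27 µM.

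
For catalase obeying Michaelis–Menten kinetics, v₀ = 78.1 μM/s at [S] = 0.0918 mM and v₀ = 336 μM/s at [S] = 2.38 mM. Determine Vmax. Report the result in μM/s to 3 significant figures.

387 μM/s

From v = Vmax[S]/(Km+[S]), each point gives Vmax = v(Km+[S])/[S].
Equating: 78.1(Km+0.0918)/0.0918 = 336(Km+2.38)/2.38.
850.8·Km + 78.1 = 141.2·Km + 336, so (850.8 − 141.2)·Km = 336 − 78.1.
Km = 257.9/709.6 = 0.363 mM; then Vmax = 78.1(0.363+0.0918)/0.0918 = 387 μM/s.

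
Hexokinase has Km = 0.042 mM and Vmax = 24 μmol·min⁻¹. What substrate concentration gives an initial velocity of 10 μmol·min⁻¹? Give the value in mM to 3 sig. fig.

The required fractional saturation is v/Vmax = 10/24 = 0.4167.
Then [S]/(Km+[S]) = 0.4167 ⇒ [S] = 0.042 × 0.4167/(1 − 0.4167) = 0.0300 mM.

0.0300 mM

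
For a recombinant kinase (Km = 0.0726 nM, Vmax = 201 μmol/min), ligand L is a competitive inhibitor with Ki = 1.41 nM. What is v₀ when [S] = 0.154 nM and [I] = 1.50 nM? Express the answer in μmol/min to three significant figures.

102 μmol/min

α = 1 + [I]/Ki = 1 + 1.50/1.41 = 2.064.
For a competitive inhibitor, Vmax is unchanged and the apparent Km becomes α·Km: Km,app = 0.150 nM, Vmax,app = 201 μmol/min.
v = Vmax,app·[S]/(Km,app + [S]) = 201 × 0.154/(0.150 + 0.154) = 102 μmol/min.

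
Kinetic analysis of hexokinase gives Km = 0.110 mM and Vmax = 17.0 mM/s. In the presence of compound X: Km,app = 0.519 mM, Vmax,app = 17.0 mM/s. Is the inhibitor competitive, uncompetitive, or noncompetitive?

Km increases (0.110 → 0.519 mM) while Vmax is unchanged — the hallmark of competitive inhibition.

competitive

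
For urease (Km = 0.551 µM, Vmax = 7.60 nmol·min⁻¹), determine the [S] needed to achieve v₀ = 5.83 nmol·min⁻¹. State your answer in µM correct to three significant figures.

The required fractional saturation is v/Vmax = 5.83/7.60 = 0.7671.
Then [S]/(Km+[S]) = 0.7671 ⇒ [S] = 0.551 × 0.7671/(1 − 0.7671) = 1.81 µM.

1.81 µM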